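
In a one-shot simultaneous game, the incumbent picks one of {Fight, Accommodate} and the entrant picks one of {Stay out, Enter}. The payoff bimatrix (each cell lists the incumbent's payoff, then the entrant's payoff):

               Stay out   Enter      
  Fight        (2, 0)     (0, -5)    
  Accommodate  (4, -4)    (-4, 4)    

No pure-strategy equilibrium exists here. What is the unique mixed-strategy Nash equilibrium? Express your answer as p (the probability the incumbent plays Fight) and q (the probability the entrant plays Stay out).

The incumbent's mix must leave the entrant indifferent between Stay out and Enter.
  the entrant's expected payoff from Stay out: p·0 + (1−p)·(-4) = 4p - 4
  the entrant's expected payoff from Enter: p·(-5) + (1−p)·4 = -9p + 4
  4p - 4 = -9p + 4  ⇒  13p = 8  ⇒  p = 8/13.
The entrant's mix must leave the incumbent indifferent between Fight and Accommodate.
  the incumbent's payoff to Fight: q·2 + (1−q)·0 = 2q
  the incumbent's payoff to Accommodate: q·4 + (1−q)·(-4) = 8q - 4
  2q = 8q - 4  ⇒  -6q = -4  ⇒  q = 2/3.

p = 8/13, q = 2/3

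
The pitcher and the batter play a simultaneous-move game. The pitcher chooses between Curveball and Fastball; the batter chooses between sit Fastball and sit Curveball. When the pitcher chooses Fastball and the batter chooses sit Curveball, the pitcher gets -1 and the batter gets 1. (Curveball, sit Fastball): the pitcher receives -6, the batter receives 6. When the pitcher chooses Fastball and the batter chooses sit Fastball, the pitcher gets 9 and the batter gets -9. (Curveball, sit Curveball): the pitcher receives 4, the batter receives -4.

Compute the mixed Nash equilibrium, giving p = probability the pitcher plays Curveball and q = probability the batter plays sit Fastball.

In a mixed equilibrium the batter is indifferent between sit Fastball and sit Curveball; this condition fixes p.
  the batter's expected payoff from sit Fastball: p·6 + (1−p)·(-9) = 15p - 9
  the batter's expected payoff from sit Curveball: p·(-4) + (1−p)·1 = -5p + 1
  15p - 9 = -5p + 1  ⇒  20p = 10  ⇒  p = 1/2.
The pitcher's indifference between Curveball and Fastball determines the batter's mixing probability q:
  the pitcher's expected payoff from Curveball: q·(-6) + (1−q)·4 = -10q + 4
  the pitcher's expected payoff from Fastball: q·9 + (1−q)·(-1) = 10q - 1
  -10q + 4 = 10q - 1  ⇒  -20q = -5  ⇒  q = 1/4.

p = 1/2, q = 1/4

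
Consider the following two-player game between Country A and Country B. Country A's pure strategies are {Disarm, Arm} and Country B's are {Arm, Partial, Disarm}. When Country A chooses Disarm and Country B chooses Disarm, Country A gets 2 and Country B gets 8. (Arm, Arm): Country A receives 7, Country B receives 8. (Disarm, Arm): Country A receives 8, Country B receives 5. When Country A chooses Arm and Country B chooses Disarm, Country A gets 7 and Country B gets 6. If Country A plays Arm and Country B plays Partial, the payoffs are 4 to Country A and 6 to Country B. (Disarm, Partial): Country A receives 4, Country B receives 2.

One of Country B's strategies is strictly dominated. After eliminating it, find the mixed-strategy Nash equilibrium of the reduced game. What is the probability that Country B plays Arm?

q = 5/6

Country B's strategy Partial is strictly dominated by Arm: 5 > 2 and 8 > 6. Eliminate Partial.
Country A's indifference between Disarm and Arm determines Country B's mixing probability q:
  Country A's payoff to Disarm: q·8 + (1−q)·2 = 6q + 2
  Country A's payoff to Arm: q·7 + (1−q)·7 = 7
  6q + 2 = 7  ⇒  6q = 5  ⇒  q = 5/6.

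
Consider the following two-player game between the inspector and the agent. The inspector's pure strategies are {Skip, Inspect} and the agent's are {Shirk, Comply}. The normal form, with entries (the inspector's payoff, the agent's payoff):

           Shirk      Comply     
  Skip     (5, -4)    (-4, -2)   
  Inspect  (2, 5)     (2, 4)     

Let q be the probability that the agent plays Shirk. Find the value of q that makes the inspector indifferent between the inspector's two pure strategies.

q = 2/3

In a mixed equilibrium the inspector is indifferent between Skip and Inspect; this condition fixes q.
  the inspector's payoff from Skip: q·5 + (1−q)·(-4) = 9q - 4
  the inspector's payoff from Inspect: q·2 + (1−q)·2 = 2
  9q - 4 = 2  ⇒  9q = 6  ⇒  q = 2/3.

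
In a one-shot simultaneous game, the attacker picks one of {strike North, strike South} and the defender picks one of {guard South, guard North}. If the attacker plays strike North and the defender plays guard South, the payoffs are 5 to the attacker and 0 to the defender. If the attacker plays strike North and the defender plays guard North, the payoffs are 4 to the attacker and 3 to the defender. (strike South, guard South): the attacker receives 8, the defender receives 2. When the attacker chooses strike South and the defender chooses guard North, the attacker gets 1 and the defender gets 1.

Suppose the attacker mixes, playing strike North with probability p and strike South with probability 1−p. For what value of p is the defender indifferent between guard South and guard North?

p = 1/4

Set the defender's expected payoff from guard South equal to that from guard North:
  the defender's payoff to guard South: p·0 + (1−p)·2 = -2p + 2
  the defender's payoff to guard North: p·3 + (1−p)·1 = 2p + 1
  -2p + 2 = 2p + 1  ⇒  -4p = -1  ⇒  p = 1/4.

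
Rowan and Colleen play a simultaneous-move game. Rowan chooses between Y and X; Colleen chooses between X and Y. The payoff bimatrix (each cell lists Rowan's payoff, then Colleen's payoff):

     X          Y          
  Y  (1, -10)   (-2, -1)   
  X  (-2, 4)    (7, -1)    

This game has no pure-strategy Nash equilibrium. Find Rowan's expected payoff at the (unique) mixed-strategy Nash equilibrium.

Set Rowan's expected payoff from Y equal to that from X:
  Rowan's payoff to Y: q·1 + (1−q)·(-2) = 3q - 2
  Rowan's payoff to X: q·(-2) + (1−q)·7 = -9q + 7
  3q - 2 = -9q + 7  ⇒  12q = 9  ⇒  q = 3/4.
At equilibrium Rowan is indifferent across rows, so Rowan's payoff equals the payoff from Y: (3/4)·1 + (1/4)·(-2) = 1/4.

1/4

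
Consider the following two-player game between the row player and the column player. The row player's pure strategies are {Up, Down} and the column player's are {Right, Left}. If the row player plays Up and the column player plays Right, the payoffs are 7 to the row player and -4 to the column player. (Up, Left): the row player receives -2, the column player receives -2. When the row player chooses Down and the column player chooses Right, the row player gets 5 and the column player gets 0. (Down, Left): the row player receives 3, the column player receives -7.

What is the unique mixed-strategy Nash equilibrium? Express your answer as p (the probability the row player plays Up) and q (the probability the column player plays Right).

The row player's mix must leave the column player indifferent between Right and Left.
  the column player's payoff from Right: p·(-4) + (1−p)·0 = -4p
  the column player's payoff from Left: p·(-2) + (1−p)·(-7) = 5p - 7
  -4p = 5p - 7  ⇒  -9p = -7  ⇒  p = 7/9.
The row player's indifference between Up and Down determines the column player's mixing probability q:
  the row player's payoff from Up: q·7 + (1−q)·(-2) = 9q - 2
  the row player's payoff from Down: q·5 + (1−q)·3 = 2q + 3
  9q - 2 = 2q + 3  ⇒  7q = 5  ⇒  q = 5/7.

p = 7/9, q = 5/7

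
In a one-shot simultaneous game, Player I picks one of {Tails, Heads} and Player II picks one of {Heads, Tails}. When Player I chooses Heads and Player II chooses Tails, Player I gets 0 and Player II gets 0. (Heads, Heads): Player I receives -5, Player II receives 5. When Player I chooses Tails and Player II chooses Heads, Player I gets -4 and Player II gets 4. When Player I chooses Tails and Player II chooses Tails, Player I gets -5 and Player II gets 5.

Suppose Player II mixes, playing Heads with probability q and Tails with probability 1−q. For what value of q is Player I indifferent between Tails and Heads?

Player I's indifference between Tails and Heads determines Player II's mixing probability q:
  Player I's expected payoff from Tails: q·(-4) + (1−q)·(-5) = q - 5
  Player I's expected payoff from Heads: q·(-5) + (1−q)·0 = -5q
  q - 5 = -5q  ⇒  6q = 5  ⇒  q = 5/6.

q = 5/6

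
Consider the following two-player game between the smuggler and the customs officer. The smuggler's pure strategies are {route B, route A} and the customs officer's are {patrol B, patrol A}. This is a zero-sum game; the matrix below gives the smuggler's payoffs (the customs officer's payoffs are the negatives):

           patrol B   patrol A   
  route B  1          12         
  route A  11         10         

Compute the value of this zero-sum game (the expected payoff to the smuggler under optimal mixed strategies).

The smuggler's indifference between route B and route A determines the customs officer's mixing probability q:
  the smuggler's expected payoff from route B: q·1 + (1−q)·12 = -11q + 12
  the smuggler's expected payoff from route A: q·11 + (1−q)·10 = q + 10
  -11q + 12 = q + 10  ⇒  -12q = -2  ⇒  q = 1/6.
The value is the smuggler's expected payoff against this mix (using route B): (1/6)·1 + (5/6)·12 = 61/6.

v = 61/6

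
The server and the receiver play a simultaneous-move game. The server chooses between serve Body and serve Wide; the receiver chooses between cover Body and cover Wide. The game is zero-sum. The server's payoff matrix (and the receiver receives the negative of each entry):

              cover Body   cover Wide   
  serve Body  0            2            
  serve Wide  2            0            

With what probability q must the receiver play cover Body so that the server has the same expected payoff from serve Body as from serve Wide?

q = 1/2

For the server to be willing to mix, the server must be indifferent between serve Body and serve Wide, which pins down the receiver's mix.
  the server's payoff from serve Body: q·0 + (1−q)·2 = -2q + 2
  the server's payoff from serve Wide: q·2 + (1−q)·0 = 2q
  -2q + 2 = 2q  ⇒  -4q = -2  ⇒  q = 1/2.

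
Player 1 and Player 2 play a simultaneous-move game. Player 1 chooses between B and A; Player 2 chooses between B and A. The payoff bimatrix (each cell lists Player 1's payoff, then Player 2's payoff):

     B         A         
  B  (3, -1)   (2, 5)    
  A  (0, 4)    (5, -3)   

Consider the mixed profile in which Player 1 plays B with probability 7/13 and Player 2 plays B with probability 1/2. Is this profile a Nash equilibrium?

Check Player 2's indifference given Player 1's mix p = 7/13:
  payoff from B = 17/13; payoff from A = 17/13 — equal.
Check Player 1's indifference given Player 2's mix q = 1/2:
  payoff from B = 5/2; payoff from A = 5/2 — equal.
Both players are indifferent, so neither can profitably deviate.

Yes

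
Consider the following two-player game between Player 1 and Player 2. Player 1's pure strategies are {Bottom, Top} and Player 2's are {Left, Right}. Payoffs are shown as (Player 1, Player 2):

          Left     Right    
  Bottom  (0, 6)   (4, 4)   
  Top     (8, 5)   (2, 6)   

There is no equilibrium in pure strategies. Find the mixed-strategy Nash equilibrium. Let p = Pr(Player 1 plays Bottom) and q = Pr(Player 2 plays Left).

For Player 2 to be willing to mix, Player 2 must be indifferent between Left and Right, which pins down Player 1's mix.
  Player 2's expected payoff from Left: p·6 + (1−p)·5 = p + 5
  Player 2's expected payoff from Right: p·4 + (1−p)·6 = -2p + 6
  p + 5 = -2p + 6  ⇒  3p = 1  ⇒  p = 1/3.
In a mixed equilibrium Player 1 is indifferent between Bottom and Top; this condition fixes q.
  Player 1's payoff from Bottom: q·0 + (1−q)·4 = -4q + 4
  Player 1's payoff from Top: q·8 + (1−q)·2 = 6q + 2
  -4q + 4 = 6q + 2  ⇒  -10q = -2  ⇒  q = 1/5.

p = 1/3, q = 1/5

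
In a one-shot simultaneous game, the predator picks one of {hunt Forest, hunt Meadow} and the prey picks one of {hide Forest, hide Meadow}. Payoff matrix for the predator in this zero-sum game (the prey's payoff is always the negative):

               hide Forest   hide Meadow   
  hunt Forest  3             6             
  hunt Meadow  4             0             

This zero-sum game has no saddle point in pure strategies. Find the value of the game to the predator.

v = 24/7

Set the predator's expected payoff from hunt Forest equal to that from hunt Meadow:
  the predator's payoff to hunt Forest: q·3 + (1−q)·6 = -3q + 6
  the predator's payoff to hunt Meadow: q·4 + (1−q)·0 = 4q
  -3q + 6 = 4q  ⇒  -7q = -6  ⇒  q = 6/7.
The value is the predator's expected payoff against this mix (using hunt Forest): (6/7)·3 + (1/7)·6 = 24/7.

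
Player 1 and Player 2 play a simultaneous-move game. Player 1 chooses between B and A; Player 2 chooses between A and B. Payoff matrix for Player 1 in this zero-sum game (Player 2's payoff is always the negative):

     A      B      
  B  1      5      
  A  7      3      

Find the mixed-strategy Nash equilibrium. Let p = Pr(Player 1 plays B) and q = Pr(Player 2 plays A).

p = 1/2, q = 1/4

Player 2's indifference between A and B determines Player 1's mixing probability p:
  Player 2's expected payoff from A: p·(-1) + (1−p)·(-7) = 6p - 7
  Player 2's expected payoff from B: p·(-5) + (1−p)·(-3) = -2p - 3
  6p - 7 = -2p - 3  ⇒  8p = 4  ⇒  p = 1/2.
Player 2's mix must leave Player 1 indifferent between B and A.
  Player 1's expected payoff from B: q·1 + (1−q)·5 = -4q + 5
  Player 1's expected payoff from A: q·7 + (1−q)·3 = 4q + 3
  -4q + 5 = 4q + 3  ⇒  -8q = -2  ⇒  q = 1/4.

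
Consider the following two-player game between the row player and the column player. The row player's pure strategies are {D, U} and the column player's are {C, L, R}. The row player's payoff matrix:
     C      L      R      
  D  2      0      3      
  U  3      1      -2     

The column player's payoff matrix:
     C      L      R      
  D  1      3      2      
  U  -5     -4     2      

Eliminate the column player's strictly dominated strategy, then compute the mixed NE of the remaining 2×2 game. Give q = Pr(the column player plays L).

The column player's strategy C is strictly dominated by L: 3 > 1 and -4 > -5. Eliminate C.
Set the row player's expected payoff from D equal to that from U:
  the row player's expected payoff from D: q·0 + (1−q)·3 = -3q + 3
  the row player's expected payoff from U: q·1 + (1−q)·(-2) = 3q - 2
  -3q + 3 = 3q - 2  ⇒  -6q = -5  ⇒  q = 5/6.

q = 5/6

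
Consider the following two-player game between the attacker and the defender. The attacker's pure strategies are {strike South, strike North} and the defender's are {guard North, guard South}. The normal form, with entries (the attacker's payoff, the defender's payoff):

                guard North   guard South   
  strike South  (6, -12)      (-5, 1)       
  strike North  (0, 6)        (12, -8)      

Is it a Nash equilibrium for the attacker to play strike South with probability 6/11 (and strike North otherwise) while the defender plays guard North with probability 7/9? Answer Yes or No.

Given the attacker's mix p = 6/11, the defender's payoff from guard North is -42/11 but from guard South is -34/11. The defender strictly prefers guard South, so the defender would not mix.
So the proposed profile is not a Nash equilibrium.

No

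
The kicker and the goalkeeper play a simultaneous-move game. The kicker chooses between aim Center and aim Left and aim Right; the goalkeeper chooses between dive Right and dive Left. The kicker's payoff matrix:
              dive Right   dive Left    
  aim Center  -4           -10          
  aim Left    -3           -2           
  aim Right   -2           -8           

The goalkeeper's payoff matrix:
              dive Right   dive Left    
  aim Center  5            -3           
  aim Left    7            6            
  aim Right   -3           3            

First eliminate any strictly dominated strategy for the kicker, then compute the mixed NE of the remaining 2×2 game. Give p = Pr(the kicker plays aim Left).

The kicker's strategy aim Center is strictly dominated by aim Right: -2 > -4 and -8 > -10. Eliminate aim Center.
In a mixed equilibrium the goalkeeper is indifferent between dive Right and dive Left; this condition fixes p.
  the goalkeeper's expected payoff from dive Right: p·7 + (1−p)·(-3) = 10p - 3
  the goalkeeper's expected payoff from dive Left: p·6 + (1−p)·3 = 3p + 3
  10p - 3 = 3p + 3  ⇒  7p = 6  ⇒  p = 6/7.

p = 6/7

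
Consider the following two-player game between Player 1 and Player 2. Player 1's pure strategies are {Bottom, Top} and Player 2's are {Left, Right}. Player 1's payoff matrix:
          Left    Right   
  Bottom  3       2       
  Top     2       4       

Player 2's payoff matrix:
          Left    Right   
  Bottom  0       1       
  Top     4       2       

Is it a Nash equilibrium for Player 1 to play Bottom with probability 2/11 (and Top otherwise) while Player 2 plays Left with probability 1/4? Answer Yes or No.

Given Player 1's mix p = 2/11, Player 2's payoff from Left is 36/11 but from Right is 20/11. Player 2 strictly prefers Left, so Player 2 would not mix.
So the proposed profile is not a Nash equilibrium.

No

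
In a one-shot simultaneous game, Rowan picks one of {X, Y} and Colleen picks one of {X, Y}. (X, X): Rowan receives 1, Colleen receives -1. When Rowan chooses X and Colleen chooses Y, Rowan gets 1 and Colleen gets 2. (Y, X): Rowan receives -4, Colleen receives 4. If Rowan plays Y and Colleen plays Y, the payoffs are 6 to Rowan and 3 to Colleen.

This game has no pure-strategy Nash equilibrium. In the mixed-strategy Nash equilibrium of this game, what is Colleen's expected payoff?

In a mixed equilibrium Colleen is indifferent between X and Y; this condition fixes p.
  Colleen's expected payoff from X: p·(-1) + (1−p)·4 = -5p + 4
  Colleen's expected payoff from Y: p·2 + (1−p)·3 = -p + 3
  -5p + 4 = -p + 3  ⇒  -4p = -1  ⇒  p = 1/4.
At equilibrium Colleen is indifferent across columns, so Colleen's payoff equals the payoff from X: (1/4)·(-1) + (3/4)·4 = 11/4.

11/4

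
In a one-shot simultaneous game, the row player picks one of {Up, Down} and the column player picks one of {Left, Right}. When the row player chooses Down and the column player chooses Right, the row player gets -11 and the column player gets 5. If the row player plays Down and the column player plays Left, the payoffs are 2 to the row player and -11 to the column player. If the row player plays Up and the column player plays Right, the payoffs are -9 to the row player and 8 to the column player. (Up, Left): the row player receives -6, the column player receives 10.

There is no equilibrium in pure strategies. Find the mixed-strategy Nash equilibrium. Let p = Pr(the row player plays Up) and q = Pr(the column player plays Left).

The row player's mix must leave the column player indifferent between Left and Right.
  the column player's payoff from Left: p·10 + (1−p)·(-11) = 21p - 11
  the column player's payoff from Right: p·8 + (1−p)·5 = 3p + 5
  21p - 11 = 3p + 5  ⇒  18p = 16  ⇒  p = 8/9.
The row player's indifference between Up and Down determines the column player's mixing probability q:
  the row player's payoff to Up: q·(-6) + (1−q)·(-9) = 3q - 9
  the row player's payoff to Down: q·2 + (1−q)·(-11) = 13q - 11
  3q - 9 = 13q - 11  ⇒  -10q = -2  ⇒  q = 1/5.

p = 8/9, q = 1/5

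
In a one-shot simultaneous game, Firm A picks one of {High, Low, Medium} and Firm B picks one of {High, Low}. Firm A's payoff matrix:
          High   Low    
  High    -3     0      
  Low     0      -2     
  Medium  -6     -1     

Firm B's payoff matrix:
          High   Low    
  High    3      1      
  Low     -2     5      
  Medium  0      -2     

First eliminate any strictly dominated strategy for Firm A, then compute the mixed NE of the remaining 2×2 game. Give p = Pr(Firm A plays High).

p = 7/9

Firm A's strategy Medium is strictly dominated by High: -3 > -6 and 0 > -1. Eliminate Medium.
Set Firm B's expected payoff from High equal to that from Low:
  Firm B's payoff from High: p·3 + (1−p)·(-2) = 5p - 2
  Firm B's payoff from Low: p·1 + (1−p)·5 = -4p + 5
  5p - 2 = -4p + 5  ⇒  9p = 7  ⇒  p = 7/9.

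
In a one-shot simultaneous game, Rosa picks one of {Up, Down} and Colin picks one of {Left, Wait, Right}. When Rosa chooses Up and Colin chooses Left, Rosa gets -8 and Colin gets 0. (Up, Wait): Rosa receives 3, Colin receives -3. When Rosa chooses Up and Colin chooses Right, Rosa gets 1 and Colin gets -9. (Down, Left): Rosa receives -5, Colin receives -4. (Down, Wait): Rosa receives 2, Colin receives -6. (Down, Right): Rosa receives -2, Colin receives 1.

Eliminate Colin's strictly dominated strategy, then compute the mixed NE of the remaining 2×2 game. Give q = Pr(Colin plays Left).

Colin's strategy Wait is strictly dominated by Left: 0 > -3 and -4 > -6. Eliminate Wait.
Rosa's indifference between Up and Down determines Colin's mixing probability q:
  Rosa's payoff from Up: q·(-8) + (1−q)·1 = -9q + 1
  Rosa's payoff from Down: q·(-5) + (1−q)·(-2) = -3q - 2
  -9q + 1 = -3q - 2  ⇒  -6q = -3  ⇒  q = 1/2.

q = 1/2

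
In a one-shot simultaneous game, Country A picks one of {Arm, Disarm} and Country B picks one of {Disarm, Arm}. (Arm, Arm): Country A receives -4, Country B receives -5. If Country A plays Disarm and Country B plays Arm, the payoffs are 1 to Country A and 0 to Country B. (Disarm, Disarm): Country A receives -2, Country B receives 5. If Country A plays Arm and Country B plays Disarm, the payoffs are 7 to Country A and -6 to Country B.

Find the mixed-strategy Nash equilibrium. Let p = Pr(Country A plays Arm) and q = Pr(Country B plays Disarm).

Set Country B's expected payoff from Disarm equal to that from Arm:
  Country B's payoff to Disarm: p·(-6) + (1−p)·5 = -11p + 5
  Country B's payoff to Arm: p·(-5) + (1−p)·0 = -5p
  -11p + 5 = -5p  ⇒  -6p = -5  ⇒  p = 5/6.
For Country A to be willing to mix, Country A must be indifferent between Arm and Disarm, which pins down Country B's mix.
  Country A's payoff from Arm: q·7 + (1−q)·(-4) = 11q - 4
  Country A's payoff from Disarm: q·(-2) + (1−q)·1 = -3q + 1
  11q - 4 = -3q + 1  ⇒  14q = 5  ⇒  q = 5/14.

p = 5/6, q = 5/14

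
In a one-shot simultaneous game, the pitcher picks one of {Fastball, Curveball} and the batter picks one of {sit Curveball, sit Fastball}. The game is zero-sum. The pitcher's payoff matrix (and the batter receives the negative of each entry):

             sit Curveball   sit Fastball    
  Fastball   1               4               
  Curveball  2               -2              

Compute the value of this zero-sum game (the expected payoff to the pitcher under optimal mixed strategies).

v = 10/7

The pitcher's indifference between Fastball and Curveball determines the batter's mixing probability q:
  the pitcher's payoff from Fastball: q·1 + (1−q)·4 = -3q + 4
  the pitcher's payoff from Curveball: q·2 + (1−q)·(-2) = 4q - 2
  -3q + 4 = 4q - 2  ⇒  -7q = -6  ⇒  q = 6/7.
The value is the pitcher's expected payoff against this mix (using Fastball): (6/7)·1 + (1/7)·4 = 10/7.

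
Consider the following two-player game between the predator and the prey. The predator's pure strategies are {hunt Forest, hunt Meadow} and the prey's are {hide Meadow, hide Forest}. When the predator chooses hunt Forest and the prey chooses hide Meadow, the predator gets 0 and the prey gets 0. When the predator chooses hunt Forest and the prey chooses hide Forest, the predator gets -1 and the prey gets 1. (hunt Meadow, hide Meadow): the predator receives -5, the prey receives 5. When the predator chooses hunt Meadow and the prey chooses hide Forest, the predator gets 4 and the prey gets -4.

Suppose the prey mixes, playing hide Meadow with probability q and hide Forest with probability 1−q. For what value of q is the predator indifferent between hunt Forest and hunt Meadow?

q = 1/2

The predator's indifference between hunt Forest and hunt Meadow determines the prey's mixing probability q:
  the predator's expected payoff from hunt Forest: q·0 + (1−q)·(-1) = q - 1
  the predator's expected payoff from hunt Meadow: q·(-5) + (1−q)·4 = -9q + 4
  q - 1 = -9q + 4  ⇒  10q = 5  ⇒  q = 1/2.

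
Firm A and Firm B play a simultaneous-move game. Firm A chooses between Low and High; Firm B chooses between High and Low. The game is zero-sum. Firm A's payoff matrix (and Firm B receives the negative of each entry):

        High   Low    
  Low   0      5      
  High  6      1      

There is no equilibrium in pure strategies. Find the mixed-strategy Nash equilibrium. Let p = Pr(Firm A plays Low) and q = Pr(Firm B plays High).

p = 1/2, q = 2/5

In a mixed equilibrium Firm B is indifferent between High and Low; this condition fixes p.
  Firm B's expected payoff from High: p·0 + (1−p)·(-6) = 6p - 6
  Firm B's expected payoff from Low: p·(-5) + (1−p)·(-1) = -4p - 1
  6p - 6 = -4p - 1  ⇒  10p = 5  ⇒  p = 1/2.
In a mixed equilibrium Firm A is indifferent between Low and High; this condition fixes q.
  Firm A's payoff from Low: q·0 + (1−q)·5 = -5q + 5
  Firm A's payoff from High: q·6 + (1−q)·1 = 5q + 1
  -5q + 5 = 5q + 1  ⇒  -10q = -4  ⇒  q = 2/5.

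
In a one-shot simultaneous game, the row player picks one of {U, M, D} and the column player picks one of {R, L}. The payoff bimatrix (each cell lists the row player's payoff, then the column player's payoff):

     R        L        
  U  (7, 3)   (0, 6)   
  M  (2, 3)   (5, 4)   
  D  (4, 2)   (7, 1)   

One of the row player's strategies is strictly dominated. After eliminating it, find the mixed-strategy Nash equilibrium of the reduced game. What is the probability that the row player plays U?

p = 1/4

The row player's strategy M is strictly dominated by D: 4 > 2 and 7 > 5. Eliminate M.
Set the column player's expected payoff from R equal to that from L:
  the column player's payoff from R: p·3 + (1−p)·2 = p + 2
  the column player's payoff from L: p·6 + (1−p)·1 = 5p + 1
  p + 2 = 5p + 1  ⇒  -4p = -1  ⇒  p = 1/4.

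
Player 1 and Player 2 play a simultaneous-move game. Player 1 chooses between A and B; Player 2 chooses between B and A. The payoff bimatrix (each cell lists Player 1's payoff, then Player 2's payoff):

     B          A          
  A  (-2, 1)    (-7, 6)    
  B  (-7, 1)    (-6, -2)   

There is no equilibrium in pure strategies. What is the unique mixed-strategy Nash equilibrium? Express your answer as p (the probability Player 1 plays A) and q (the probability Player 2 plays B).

For Player 2 to be willing to mix, Player 2 must be indifferent between B and A, which pins down Player 1's mix.
  Player 2's payoff to B: p·1 + (1−p)·1 = 1
  Player 2's payoff to A: p·6 + (1−p)·(-2) = 8p - 2
  1 = 8p - 2  ⇒  -8p = -3  ⇒  p = 3/8.
Set Player 1's expected payoff from A equal to that from B:
  Player 1's expected payoff from A: q·(-2) + (1−q)·(-7) = 5q - 7
  Player 1's expected payoff from B: q·(-7) + (1−q)·(-6) = -q - 6
  5q - 7 = -q - 6  ⇒  6q = 1  ⇒  q = 1/6.

p = 3/8, q = 1/6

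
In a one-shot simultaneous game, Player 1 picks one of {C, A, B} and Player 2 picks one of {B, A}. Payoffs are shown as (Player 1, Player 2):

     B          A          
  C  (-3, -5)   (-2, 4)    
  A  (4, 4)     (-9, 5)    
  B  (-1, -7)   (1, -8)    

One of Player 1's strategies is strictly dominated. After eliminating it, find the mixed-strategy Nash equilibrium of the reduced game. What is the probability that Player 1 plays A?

Player 1's strategy C is strictly dominated by B: -1 > -3 and 1 > -2. Eliminate C.
Player 2's indifference between B and A determines Player 1's mixing probability p:
  Player 2's payoff from B: p·4 + (1−p)·(-7) = 11p - 7
  Player 2's payoff from A: p·5 + (1−p)·(-8) = 13p - 8
  11p - 7 = 13p - 8  ⇒  -2p = -1  ⇒  p = 1/2.

p = 1/2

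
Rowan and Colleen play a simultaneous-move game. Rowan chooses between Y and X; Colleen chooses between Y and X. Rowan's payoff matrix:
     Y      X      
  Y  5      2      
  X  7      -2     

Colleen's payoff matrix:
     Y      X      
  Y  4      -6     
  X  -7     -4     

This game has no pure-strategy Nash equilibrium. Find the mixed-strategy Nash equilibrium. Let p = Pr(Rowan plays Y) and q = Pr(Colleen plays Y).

For Colleen to be willing to mix, Colleen must be indifferent between Y and X, which pins down Rowan's mix.
  Colleen's expected payoff from Y: p·4 + (1−p)·(-7) = 11p - 7
  Colleen's expected payoff from X: p·(-6) + (1−p)·(-4) = -2p - 4
  11p - 7 = -2p - 4  ⇒  13p = 3  ⇒  p = 3/13.
Colleen's mix must leave Rowan indifferent between Y and X.
  Rowan's expected payoff from Y: q·5 + (1−q)·2 = 3q + 2
  Rowan's expected payoff from X: q·7 + (1−q)·(-2) = 9q - 2
  3q + 2 = 9q - 2  ⇒  -6q = -4  ⇒  q = 2/3.

p = 3/13, q = 2/3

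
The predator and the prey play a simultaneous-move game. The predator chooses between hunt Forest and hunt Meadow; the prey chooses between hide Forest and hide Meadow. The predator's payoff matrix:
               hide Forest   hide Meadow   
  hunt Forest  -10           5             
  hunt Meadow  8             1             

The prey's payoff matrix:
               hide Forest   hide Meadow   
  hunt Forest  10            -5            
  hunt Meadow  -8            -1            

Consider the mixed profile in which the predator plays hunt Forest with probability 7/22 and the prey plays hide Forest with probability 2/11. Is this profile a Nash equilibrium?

Check the prey's indifference given the predator's mix p = 7/22:
  payoff from hide Forest = -25/11; payoff from hide Meadow = -25/11 — equal.
Check the predator's indifference given the prey's mix q = 2/11:
  payoff from hunt Forest = 25/11; payoff from hunt Meadow = 25/11 — equal.
Both players are indifferent, so neither can profitably deviate.

Yes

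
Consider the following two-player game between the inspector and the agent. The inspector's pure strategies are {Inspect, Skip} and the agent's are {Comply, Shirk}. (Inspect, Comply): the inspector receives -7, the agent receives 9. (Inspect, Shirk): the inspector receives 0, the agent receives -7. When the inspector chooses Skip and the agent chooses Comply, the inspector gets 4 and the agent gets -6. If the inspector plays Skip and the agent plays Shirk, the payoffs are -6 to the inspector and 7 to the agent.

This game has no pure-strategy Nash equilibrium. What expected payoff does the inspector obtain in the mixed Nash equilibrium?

-42/17

Set the inspector's expected payoff from Inspect equal to that from Skip:
  the inspector's expected payoff from Inspect: q·(-7) + (1−q)·0 = -7q
  the inspector's expected payoff from Skip: q·4 + (1−q)·(-6) = 10q - 6
  -7q = 10q - 6  ⇒  -17q = -6  ⇒  q = 6/17.
At equilibrium the inspector is indifferent across rows, so the inspector's payoff equals the payoff from Inspect: (6/17)·(-7) + (11/17)·0 = -42/17.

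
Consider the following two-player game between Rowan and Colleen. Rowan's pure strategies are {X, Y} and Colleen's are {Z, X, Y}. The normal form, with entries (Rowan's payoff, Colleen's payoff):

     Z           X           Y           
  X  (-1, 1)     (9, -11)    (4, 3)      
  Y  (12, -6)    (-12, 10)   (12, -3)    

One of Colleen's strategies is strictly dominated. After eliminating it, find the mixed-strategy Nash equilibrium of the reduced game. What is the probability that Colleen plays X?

Colleen's strategy Z is strictly dominated by Y: 3 > 1 and -3 > -6. Eliminate Z.
Set Rowan's expected payoff from X equal to that from Y:
  Rowan's payoff from X: q·9 + (1−q)·4 = 5q + 4
  Rowan's payoff from Y: q·(-12) + (1−q)·12 = -24q + 12
  5q + 4 = -24q + 12  ⇒  29q = 8  ⇒  q = 8/29.

q = 8/29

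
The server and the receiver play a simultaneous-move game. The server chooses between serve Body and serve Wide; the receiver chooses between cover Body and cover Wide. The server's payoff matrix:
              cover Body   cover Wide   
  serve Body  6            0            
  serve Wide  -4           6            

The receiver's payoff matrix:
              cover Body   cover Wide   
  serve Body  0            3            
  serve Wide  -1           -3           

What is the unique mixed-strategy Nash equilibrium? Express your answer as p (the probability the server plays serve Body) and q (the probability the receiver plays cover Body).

The receiver's indifference between cover Body and cover Wide determines the server's mixing probability p:
  the receiver's payoff from cover Body: p·0 + (1−p)·(-1) = p - 1
  the receiver's payoff from cover Wide: p·3 + (1−p)·(-3) = 6p - 3
  p - 1 = 6p - 3  ⇒  -5p = -2  ⇒  p = 2/5.
In a mixed equilibrium the server is indifferent between serve Body and serve Wide; this condition fixes q.
  the server's payoff to serve Body: q·6 + (1−q)·0 = 6q
  the server's payoff to serve Wide: q·(-4) + (1−q)·6 = -10q + 6
  6q = -10q + 6  ⇒  16q = 6  ⇒  q = 3/8.

p = 2/5, q = 3/8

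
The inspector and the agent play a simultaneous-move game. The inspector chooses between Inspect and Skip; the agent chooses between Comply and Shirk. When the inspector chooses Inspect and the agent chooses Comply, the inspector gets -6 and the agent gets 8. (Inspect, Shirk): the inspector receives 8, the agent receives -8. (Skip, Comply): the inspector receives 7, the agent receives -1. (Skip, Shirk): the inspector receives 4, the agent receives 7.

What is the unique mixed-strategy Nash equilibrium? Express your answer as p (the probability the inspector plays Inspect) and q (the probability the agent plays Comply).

The inspector's mix must leave the agent indifferent between Comply and Shirk.
  the agent's payoff to Comply: p·8 + (1−p)·(-1) = 9p - 1
  the agent's payoff to Shirk: p·(-8) + (1−p)·7 = -15p + 7
  9p - 1 = -15p + 7  ⇒  24p = 8  ⇒  p = 1/3.
The inspector's indifference between Inspect and Skip determines the agent's mixing probability q:
  the inspector's payoff to Inspect: q·(-6) + (1−q)·8 = -14q + 8
  the inspector's payoff to Skip: q·7 + (1−q)·4 = 3q + 4
  -14q + 8 = 3q + 4  ⇒  -17q = -4  ⇒  q = 4/17.

p = 1/3, q = 4/17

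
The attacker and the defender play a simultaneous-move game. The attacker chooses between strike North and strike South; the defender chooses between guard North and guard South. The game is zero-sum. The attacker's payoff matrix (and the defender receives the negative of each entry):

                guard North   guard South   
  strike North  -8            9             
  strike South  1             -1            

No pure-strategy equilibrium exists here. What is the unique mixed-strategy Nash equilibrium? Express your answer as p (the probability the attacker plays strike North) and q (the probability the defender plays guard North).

Set the defender's expected payoff from guard North equal to that from guard South:
  the defender's expected payoff from guard North: p·8 + (1−p)·(-1) = 9p - 1
  the defender's expected payoff from guard South: p·(-9) + (1−p)·1 = -10p + 1
  9p - 1 = -10p + 1  ⇒  19p = 2  ⇒  p = 2/19.
For the attacker to be willing to mix, the attacker must be indifferent between strike North and strike South, which pins down the defender's mix.
  the attacker's expected payoff from strike North: q·(-8) + (1−q)·9 = -17q + 9
  the attacker's expected payoff from strike South: q·1 + (1−q)·(-1) = 2q - 1
  -17q + 9 = 2q - 1  ⇒  -19q = -10  ⇒  q = 10/19.

p = 2/19, q = 10/19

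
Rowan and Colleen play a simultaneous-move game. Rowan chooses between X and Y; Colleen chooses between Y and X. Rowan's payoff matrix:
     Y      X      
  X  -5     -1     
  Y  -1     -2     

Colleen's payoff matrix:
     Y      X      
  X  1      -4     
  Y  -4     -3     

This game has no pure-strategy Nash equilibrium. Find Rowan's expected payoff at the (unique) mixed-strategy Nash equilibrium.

-9/5

In a mixed equilibrium Rowan is indifferent between X and Y; this condition fixes q.
  Rowan's payoff to X: q·(-5) + (1−q)·(-1) = -4q - 1
  Rowan's payoff to Y: q·(-1) + (1−q)·(-2) = q - 2
  -4q - 1 = q - 2  ⇒  -5q = -1  ⇒  q = 1/5.
At equilibrium Rowan is indifferent across rows, so Rowan's payoff equals the payoff from X: (1/5)·(-5) + (4/5)·(-1) = -9/5.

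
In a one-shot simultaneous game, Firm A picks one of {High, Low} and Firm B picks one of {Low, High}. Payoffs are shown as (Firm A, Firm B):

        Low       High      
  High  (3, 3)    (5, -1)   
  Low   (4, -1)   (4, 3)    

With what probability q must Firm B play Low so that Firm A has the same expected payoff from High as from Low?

q = 1/2

Firm B's mix must leave Firm A indifferent between High and Low.
  Firm A's expected payoff from High: q·3 + (1−q)·5 = -2q + 5
  Firm A's expected payoff from Low: q·4 + (1−q)·4 = 4
  -2q + 5 = 4  ⇒  -2q = -1  ⇒  q = 1/2.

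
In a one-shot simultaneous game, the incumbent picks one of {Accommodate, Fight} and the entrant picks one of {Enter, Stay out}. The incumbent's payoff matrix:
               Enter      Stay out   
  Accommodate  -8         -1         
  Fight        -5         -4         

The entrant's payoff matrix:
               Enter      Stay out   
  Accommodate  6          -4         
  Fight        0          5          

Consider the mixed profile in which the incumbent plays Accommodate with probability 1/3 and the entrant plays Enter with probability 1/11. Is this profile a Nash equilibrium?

No

Given the entrant's mix q = 1/11, the incumbent's payoff from Accommodate is -18/11 but from Fight is -45/11. The incumbent strictly prefers Accommodate, so the incumbent would not mix.
So the proposed profile is not a Nash equilibrium.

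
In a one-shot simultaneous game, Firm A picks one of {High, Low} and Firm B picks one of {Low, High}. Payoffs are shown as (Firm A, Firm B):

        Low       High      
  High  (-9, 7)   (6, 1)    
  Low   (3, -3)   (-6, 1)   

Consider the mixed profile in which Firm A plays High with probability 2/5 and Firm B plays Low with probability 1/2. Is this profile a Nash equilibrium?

Yes

Check Firm B's indifference given Firm A's mix p = 2/5:
  payoff from Low = 1; payoff from High = 1 — equal.
Check Firm A's indifference given Firm B's mix q = 1/2:
  payoff from High = -3/2; payoff from Low = -3/2 — equal.
Both players are indifferent, so neither can profitably deviate.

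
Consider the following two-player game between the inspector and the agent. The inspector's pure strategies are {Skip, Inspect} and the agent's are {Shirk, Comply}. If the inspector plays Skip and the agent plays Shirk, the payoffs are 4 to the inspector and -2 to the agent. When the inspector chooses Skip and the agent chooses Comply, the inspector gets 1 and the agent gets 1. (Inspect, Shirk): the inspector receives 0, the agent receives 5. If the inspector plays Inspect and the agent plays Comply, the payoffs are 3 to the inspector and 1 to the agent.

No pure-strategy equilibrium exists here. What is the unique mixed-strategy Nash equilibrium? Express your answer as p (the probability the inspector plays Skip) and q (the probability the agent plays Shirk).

In a mixed equilibrium the agent is indifferent between Shirk and Comply; this condition fixes p.
  the agent's payoff to Shirk: p·(-2) + (1−p)·5 = -7p + 5
  the agent's payoff to Comply: p·1 + (1−p)·1 = 1
  -7p + 5 = 1  ⇒  -7p = -4  ⇒  p = 4/7.
In a mixed equilibrium the inspector is indifferent between Skip and Inspect; this condition fixes q.
  the inspector's payoff from Skip: q·4 + (1−q)·1 = 3q + 1
  the inspector's payoff from Inspect: q·0 + (1−q)·3 = -3q + 3
  3q + 1 = -3q + 3  ⇒  6q = 2  ⇒  q = 1/3.

p = 4/7, q = 1/3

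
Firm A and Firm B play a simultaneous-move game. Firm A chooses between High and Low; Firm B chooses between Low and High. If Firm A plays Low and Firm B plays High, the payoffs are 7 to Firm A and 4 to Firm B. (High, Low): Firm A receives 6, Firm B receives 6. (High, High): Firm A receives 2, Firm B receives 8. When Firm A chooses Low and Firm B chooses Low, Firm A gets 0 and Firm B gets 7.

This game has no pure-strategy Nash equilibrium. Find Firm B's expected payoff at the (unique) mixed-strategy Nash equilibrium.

Firm B's indifference between Low and High determines Firm A's mixing probability p:
  Firm B's payoff from Low: p·6 + (1−p)·7 = -p + 7
  Firm B's payoff from High: p·8 + (1−p)·4 = 4p + 4
  -p + 7 = 4p + 4  ⇒  -5p = -3  ⇒  p = 3/5.
At equilibrium Firm B is indifferent across columns, so Firm B's payoff equals the payoff from Low: (3/5)·6 + (2/5)·7 = 32/5.

32/5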